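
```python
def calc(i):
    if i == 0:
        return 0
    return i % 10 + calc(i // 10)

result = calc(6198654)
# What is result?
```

Sum of digits of 6198654: 4 + 5 + 6 + 8 + 9 + 1 + 6 = 39

Answer: 39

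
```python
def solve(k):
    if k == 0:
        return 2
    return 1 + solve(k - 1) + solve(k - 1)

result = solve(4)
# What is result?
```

solve(k) = 1 + 2·solve(k-1), solve(0)=2. Closed form: (2+1)·2^4 - 1 = 47.

Answer: 47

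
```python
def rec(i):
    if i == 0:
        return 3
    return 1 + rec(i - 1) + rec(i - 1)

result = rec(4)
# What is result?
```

rec(i) = 1 + 2·rec(i-1), rec(0)=3. Closed form: (3+1)·2^4 - 1 = 63.

Answer: 63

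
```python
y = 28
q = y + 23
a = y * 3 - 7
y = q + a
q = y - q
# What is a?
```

Trace:
`y = 28` → y = 28
`q = y + 23` → q = 51
`a = y * 3 - 7` → a = 77
`y = q + a` → y = 128
`q = y - q` → q = 77
So a = 77

Answer: 77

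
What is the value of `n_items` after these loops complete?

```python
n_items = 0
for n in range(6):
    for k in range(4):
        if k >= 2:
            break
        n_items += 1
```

Inner breaks at 2, outer runs 6 times
`n_items` takes the values: 0 → 1 → 2 → 3 → 4 → 5 → 6 → 7 → 8 → 9 → 10 → 11 → 12

Answer: 12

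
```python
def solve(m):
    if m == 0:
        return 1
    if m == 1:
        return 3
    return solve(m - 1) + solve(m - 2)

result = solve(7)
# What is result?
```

Build up from base cases: solve(0)=1, solve(1)=3, solve(2)=4, solve(3)=7, solve(4)=11, solve(5)=18, solve(6)=29, ..., solve(7)=47

Answer: 47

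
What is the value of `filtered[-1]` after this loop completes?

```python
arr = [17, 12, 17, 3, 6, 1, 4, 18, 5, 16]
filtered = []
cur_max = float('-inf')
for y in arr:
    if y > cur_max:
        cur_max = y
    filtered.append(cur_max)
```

Running max ends at 18
`filtered` takes the values: [] → [17] → [17, 17] → [17, 17, 17] → [17, 17, 17, 17] → [17, 17, 17, 17, 17] → [17, 17, 17, 17, 17, 17] → [17, 17, 17, 17, 17, 17, 17] → [17, 17, 17, 17, 17, 17, 17, 18] → [17, 17, 17, 17, 17, 17, 17, 18, 18] → [17, 17, 17, 17, 17, 17, 17, 18, 18, 18]
So `filtered[-1]` = 18

Answer: 18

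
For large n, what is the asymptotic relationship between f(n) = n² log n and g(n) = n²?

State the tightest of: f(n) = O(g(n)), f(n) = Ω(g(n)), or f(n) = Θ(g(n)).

n² log n vs n²: f(n) = Ω(g(n)) but not O(g(n)) — n² log n grows strictly faster than n².

Answer: f(n) = Ω(g(n)) but not O(g(n)) — n² log n grows strictly faster than n².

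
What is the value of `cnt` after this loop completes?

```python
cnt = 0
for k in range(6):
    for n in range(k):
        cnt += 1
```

Triangle number: 0+1+2+...+5
`cnt` takes the values: 0 → 1 → 2 → 3 → 4 → 5 → 6 → 7 → 8 → 9 → 10 → 11 → 12 → 13 → 14 → 15

Answer: 15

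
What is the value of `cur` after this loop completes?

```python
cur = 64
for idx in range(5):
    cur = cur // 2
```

Halve 5 times: 64 // 2^5 = 2
`cur` takes the values: 64 → 32 → 16 → 8 → 4 → 2

Answer: 2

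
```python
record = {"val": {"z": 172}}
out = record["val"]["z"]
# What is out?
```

Trace:
`record = {"val": {"z": 172}}` → record = {'val': {'z': 172}}
`out = record["val"]["z"]` → out = 172
So out = 172

Answer: 172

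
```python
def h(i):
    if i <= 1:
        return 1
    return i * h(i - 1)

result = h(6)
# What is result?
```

h(6) = 6 * 5 * 4 * 3 * 2 * 1 = 720

Answer: 720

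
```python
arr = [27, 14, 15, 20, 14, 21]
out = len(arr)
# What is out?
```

Trace:
`arr = [27, 14, 15, 20, 14, 21]` → arr = [27, 14, 15, 20, 14, 21]
`out = len(arr)` → out = 6
So out = 6

Answer: 6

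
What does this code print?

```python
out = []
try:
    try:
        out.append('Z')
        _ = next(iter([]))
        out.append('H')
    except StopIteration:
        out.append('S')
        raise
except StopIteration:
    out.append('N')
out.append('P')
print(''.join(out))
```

Execution trace: 'Z' (try body) → 'S' (except StopIteration) → 'N' (outer except StopIteration) → 'P' (after the try/except). Output: ZSNP

Answer: ZSNP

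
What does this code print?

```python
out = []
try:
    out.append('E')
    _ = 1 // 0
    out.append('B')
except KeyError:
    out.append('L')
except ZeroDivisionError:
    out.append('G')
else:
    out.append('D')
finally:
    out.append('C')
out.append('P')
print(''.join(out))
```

Execution trace: 'E' (try body) → 'G' (except ZeroDivisionError) → 'C' (finally) → 'P' (after the try/except). Output: EGCP

Answer: EGCP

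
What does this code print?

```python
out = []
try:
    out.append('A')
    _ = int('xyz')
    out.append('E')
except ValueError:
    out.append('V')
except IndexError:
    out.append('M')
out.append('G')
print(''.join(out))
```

Execution trace: 'A' (try body) → 'V' (except ValueError) → 'G' (after the try/except). Output: AVG

Answer: AVG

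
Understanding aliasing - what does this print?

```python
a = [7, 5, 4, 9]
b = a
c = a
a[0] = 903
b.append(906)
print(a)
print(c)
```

Key concept: multiple aliases.
Step by step:
`a = [7, 5, 4, 9]` → a = [7, 5, 4, 9]
`b = a` → b = [7, 5, 4, 9] (same object as a)
`c = a` → c = [7, 5, 4, 9] (same object as a, b)
`a[0] = 903` → a = [903, 5, 4, 9] (same object as b, c); b = [903, 5, 4, 9] (same object as a, c); c = [903, 5, 4, 9] (same object as a, b)
`b.append(906)` → a = [903, 5, 4, 9, 906] (same object as b, c); b = [903, 5, 4, 9, 906] (same object as a, c); c = [903, 5, 4, 9, 906] (same object as a, b)
`print(a)` → prints [903, 5, 4, 9, 906]
`print(c)` → prints [903, 5, 4, 9, 906]

Answer:
[903, 5, 4, 9, 906]
[903, 5, 4, 9, 906]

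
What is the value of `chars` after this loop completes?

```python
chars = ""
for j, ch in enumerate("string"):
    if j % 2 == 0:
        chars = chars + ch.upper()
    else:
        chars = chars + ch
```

Uppercase even positions in 'string'
`chars` takes the values: "" → "S" → "St" → "StR" → "StRi" → "StRiN" → "StRiNg"

Answer: "StRiNg"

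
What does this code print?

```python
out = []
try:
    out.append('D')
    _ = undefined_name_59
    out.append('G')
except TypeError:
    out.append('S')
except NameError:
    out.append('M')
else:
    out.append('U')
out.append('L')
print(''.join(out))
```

Execution trace: 'D' (try body) → 'M' (except NameError) → 'L' (after the try/except). Output: DML

Answer: DML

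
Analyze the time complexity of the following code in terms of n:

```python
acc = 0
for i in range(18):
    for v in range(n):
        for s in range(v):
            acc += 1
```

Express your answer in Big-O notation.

Each loop level contributes: 1 × n × n. Multiplying the contributions gives O(n^2).

Answer: O(n^2)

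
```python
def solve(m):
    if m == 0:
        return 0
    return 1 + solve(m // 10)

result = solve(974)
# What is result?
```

Count of digits of 974: 3

Answer: 3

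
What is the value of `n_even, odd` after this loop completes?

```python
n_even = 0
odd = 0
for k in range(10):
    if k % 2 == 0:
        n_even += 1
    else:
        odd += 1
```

Count evens and odds in range(10)
`n_even, odd` takes the values: (0, 0) → (1, 0) → (1, 1) → (2, 1) → (2, 2) → (3, 2) → (3, 3) → (4, 3) → (4, 4) → (5, 4) → (5, 5)

Answer: 5, 5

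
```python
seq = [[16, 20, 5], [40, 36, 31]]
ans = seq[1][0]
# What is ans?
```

Trace:
`seq = [[16, 20, 5], [40, 36, 31]]` → seq = [[16, 20, 5], [40, 36, 31]]
`ans = seq[1][0]` → ans = 40
So ans = 40

Answer: 40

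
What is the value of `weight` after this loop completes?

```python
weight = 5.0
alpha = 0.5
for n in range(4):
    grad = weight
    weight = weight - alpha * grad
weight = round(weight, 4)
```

Gradient descent: w = 5.0 * (1 - 0.5)^4
`weight` takes the values: 5.0 → 2.5 → 1.25 → 0.625 → 0.3125

Answer: 0.3125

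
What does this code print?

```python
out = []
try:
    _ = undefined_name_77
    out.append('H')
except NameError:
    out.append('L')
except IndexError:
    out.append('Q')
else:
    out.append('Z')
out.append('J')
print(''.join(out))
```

Execution trace: 'L' (except NameError) → 'J' (after the try/except). Output: LJ

Answer: LJ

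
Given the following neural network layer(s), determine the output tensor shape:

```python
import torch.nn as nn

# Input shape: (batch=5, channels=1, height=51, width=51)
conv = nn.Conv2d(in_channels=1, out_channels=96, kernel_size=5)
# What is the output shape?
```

Input: (5, 1, 51, 51) -> Output: (5, 96, 47, 47)

Answer: (5, 96, 47, 47)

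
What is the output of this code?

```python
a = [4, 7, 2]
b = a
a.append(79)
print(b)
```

Key concept: basic list aliasing.
Step by step:
`a = [4, 7, 2]` → a = [4, 7, 2]
`b = a` → b = [4, 7, 2] (same object as a)
`a.append(79)` → a = [4, 7, 2, 79] (same object as b); b = [4, 7, 2, 79] (same object as a)
`print(b)` → prints [4, 7, 2, 79]

Answer: [4, 7, 2, 79]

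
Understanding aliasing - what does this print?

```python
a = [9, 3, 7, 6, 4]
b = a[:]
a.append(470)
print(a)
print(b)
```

Key concept: slice [:] creates copy.
Step by step:
`a = [9, 3, 7, 6, 4]` → a = [9, 3, 7, 6, 4]
`b = a[:]` → b = [9, 3, 7, 6, 4]
`a.append(470)` → a = [9, 3, 7, 6, 4, 470]
`print(a)` → prints [9, 3, 7, 6, 4, 470]
`print(b)` → prints [9, 3, 7, 6, 4]

Answer:
[9, 3, 7, 6, 4, 470]
[9, 3, 7, 6, 4]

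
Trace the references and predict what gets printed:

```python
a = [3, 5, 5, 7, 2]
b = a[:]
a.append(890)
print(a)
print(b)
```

Key concept: slice [:] creates copy.
Step by step:
`a = [3, 5, 5, 7, 2]` → a = [3, 5, 5, 7, 2]
`b = a[:]` → b = [3, 5, 5, 7, 2]
`a.append(890)` → a = [3, 5, 5, 7, 2, 890]
`print(a)` → prints [3, 5, 5, 7, 2, 890]
`print(b)` → prints [3, 5, 5, 7, 2]

Answer:
[3, 5, 5, 7, 2, 890]
[3, 5, 5, 7, 2]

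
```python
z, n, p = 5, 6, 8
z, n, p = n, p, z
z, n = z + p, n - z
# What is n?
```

Trace:
`z, n, p = 5, 6, 8` → z = 5; n = 6; p = 8
`z, n, p = n, p, z` → z = 6; n = 8; p = 5
`z, n = z + p, n - z` → z = 11; n = 2
So n = 2

Answer: 2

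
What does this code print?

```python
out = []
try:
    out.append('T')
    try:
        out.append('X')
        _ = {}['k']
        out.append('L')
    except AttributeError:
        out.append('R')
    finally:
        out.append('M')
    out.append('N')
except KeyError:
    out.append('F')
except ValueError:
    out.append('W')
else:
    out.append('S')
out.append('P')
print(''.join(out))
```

Execution trace: 'T' (try body) → 'X' (inner try body) → 'M' (inner finally) → 'F' (except KeyError) → 'P' (after the try/except). Output: TXMFP

Answer: TXMFP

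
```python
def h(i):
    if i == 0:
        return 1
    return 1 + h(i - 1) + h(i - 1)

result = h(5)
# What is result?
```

h(i) = 1 + 2·h(i-1), h(0)=1. Closed form: (1+1)·2^5 - 1 = 63.

Answer: 63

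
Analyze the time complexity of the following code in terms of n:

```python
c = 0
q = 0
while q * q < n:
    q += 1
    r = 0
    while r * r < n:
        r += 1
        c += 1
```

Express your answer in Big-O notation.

Each loop level contributes: √n × √n. Multiplying the contributions gives O(n).

Answer: O(n)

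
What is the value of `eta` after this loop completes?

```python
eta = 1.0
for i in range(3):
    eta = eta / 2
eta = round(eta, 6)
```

Halving LR 3 times: 1 / 2^3
`eta` takes the values: 1.0 → 0.5 → 0.25 → 0.125

Answer: 0.125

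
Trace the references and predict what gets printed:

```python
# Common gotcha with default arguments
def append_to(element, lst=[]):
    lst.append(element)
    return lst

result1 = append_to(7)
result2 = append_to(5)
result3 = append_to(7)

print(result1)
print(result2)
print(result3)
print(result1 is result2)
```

Key concept: mutable default argument gotcha.
Step by step:
`result1 = append_to(7)` → result1 = [7]
`result2 = append_to(5)` → result1 = [7, 5] (same object as result2); result2 = [7, 5] (same object as result1)
`result3 = append_to(7)` → result1 = [7, 5, 7] (same object as result2, result3); result2 = [7, 5, 7] (same object as result1, result3); result3 = [7, 5, 7] (same object as result1, result2)
`print(result1)` → prints [7, 5, 7]
`print(result2)` → prints [7, 5, 7]
`print(result3)` → prints [7, 5, 7]
`print(result1 is result2)` → prints True

Answer:
[7, 5, 7]
[7, 5, 7]
[7, 5, 7]
True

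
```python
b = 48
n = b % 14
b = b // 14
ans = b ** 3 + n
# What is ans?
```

Trace:
`b = 48` → b = 48
`n = b % 14` → n = 6
`b = b // 14` → b = 3
`ans = b ** 3 + n` → ans = 33
So ans = 33

Answer: 33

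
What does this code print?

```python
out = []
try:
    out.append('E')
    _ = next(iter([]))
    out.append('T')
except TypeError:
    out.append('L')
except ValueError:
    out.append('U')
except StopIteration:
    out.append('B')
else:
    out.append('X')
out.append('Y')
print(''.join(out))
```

Execution trace: 'E' (try body) → 'B' (except StopIteration) → 'Y' (after the try/except). Output: EBY

Answer: EBY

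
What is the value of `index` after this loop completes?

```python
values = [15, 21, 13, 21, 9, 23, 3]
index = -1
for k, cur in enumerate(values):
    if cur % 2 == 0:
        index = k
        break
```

First even number index in [15, 21, 13, 21, 9, 23, 3]
`index` takes the values: -1

Answer: -1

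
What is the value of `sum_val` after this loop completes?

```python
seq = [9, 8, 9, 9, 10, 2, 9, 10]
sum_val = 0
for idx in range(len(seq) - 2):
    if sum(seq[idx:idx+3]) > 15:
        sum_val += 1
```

Count windows with sum > 15
`sum_val` takes the values: 0 → 1 → 2 → 3 → 4 → 5 → 6

Answer: 6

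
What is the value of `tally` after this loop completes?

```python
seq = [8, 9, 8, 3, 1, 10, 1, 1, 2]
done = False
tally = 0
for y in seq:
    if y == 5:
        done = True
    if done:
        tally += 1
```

Count elements after first 5 in [8, 9, 8, 3, 1, 10, 1, 1, 2]
`tally` takes the values: 0

Answer: 0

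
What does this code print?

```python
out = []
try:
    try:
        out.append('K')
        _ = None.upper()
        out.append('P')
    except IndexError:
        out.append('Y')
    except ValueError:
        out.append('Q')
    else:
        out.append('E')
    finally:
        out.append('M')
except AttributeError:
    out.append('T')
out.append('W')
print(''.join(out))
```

Execution trace: 'K' (try body) → 'M' (finally) → 'T' (outer except AttributeError) → 'W' (after the try/except). Output: KMTW

Answer: KMTW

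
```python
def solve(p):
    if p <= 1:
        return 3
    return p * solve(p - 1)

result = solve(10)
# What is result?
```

solve(10) = 10 * 9 * 8 * 7 * 6 * 5 * 4 * 3 * 2 * 3 = 10886400

Answer: 10886400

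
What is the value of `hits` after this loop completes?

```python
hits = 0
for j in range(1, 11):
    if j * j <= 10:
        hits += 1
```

Count numbers where j² ≤ 10
`hits` takes the values: 0 → 1 → 2 → 3

Answer: 3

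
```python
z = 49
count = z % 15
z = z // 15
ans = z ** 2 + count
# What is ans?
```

Trace:
`z = 49` → z = 49
`count = z % 15` → count = 4
`z = z // 15` → z = 3
`ans = z ** 2 + count` → ans = 13
So ans = 13

Answer: 13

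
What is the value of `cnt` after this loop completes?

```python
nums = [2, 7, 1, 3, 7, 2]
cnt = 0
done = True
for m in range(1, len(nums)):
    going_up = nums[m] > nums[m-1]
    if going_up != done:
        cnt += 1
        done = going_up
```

Count direction changes in [2, 7, 1, 3, 7, 2]
`cnt` takes the values: 0 → 1 → 2 → 3

Answer: 3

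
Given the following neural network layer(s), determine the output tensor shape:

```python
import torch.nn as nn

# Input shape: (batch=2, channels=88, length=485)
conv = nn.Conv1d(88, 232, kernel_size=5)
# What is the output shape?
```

Input: (2, 88, 485) -> Output: (2, 232, 481)

Answer: (2, 232, 481)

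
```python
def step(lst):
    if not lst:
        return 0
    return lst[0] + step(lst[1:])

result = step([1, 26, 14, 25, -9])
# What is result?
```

1 + 26 + 14 + 25 + (-9) + 0 = 57

Answer: 57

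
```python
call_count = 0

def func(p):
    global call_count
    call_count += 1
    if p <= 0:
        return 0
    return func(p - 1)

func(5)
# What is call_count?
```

Linear recursion stepping by 1: 6 calls from p=5 down to ≤0.

Answer: 6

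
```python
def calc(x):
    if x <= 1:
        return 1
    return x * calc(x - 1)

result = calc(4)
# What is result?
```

calc(4) = 4 * 3 * 2 * 1 = 24

Answer: 24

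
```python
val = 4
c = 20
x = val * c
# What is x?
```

Trace:
`val = 4` → val = 4
`c = 20` → c = 20
`x = val * c` → x = 80
So x = 80

Answer: 80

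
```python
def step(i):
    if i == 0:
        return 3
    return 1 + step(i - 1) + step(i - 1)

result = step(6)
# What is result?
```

step(i) = 1 + 2·step(i-1), step(0)=3. Closed form: (3+1)·2^6 - 1 = 255.

Answer: 255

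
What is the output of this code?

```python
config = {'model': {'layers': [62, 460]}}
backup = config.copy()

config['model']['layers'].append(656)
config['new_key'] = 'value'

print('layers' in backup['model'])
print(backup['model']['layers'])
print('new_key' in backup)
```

Key concept: shallow copy gotcha with nested dict.
Step by step:
`config = {'model': {'layers': [62, 460]}}` → config = {'model': {'layers': [62, 460]}}
`backup = config.copy()` → backup = {'model': {'layers': [62, 460]}}
`config['model']['layers'].append(656)` → config = {'model': {'layers': [62, 460, 656]}}; backup = {'model': {'layers': [62, 460, 656]}}
`config['new_key'] = 'value'` → config = {'model': {'layers': [62, 460, 656]}, 'new_key': 'value'}
`print('layers' in backup['model'])` → prints True
`print(backup['model']['layers'])` → prints [62, 460, 656]
`print('new_key' in backup)` → prints False

Answer:
True
[62, 460, 656]
False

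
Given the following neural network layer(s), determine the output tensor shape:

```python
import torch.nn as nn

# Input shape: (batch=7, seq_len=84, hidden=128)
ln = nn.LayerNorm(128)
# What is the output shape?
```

Input: (7, 84, 128) -> Output: (7, 84, 128)

Answer: (7, 84, 128)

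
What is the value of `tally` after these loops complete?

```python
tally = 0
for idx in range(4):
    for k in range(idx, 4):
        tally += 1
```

Upper triangle: 4 + 3 + ... + 1
`tally` takes the values: 0 → 1 → 2 → 3 → 4 → 5 → 6 → 7 → 8 → 9 → 10

Answer: 10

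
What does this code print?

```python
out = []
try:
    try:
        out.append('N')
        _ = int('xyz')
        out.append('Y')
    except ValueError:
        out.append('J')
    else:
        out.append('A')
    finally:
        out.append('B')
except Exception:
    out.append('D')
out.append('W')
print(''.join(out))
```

Execution trace: 'N' (inner try body) → 'J' (inner except ValueError) → 'B' (inner finally) → 'W' (after the try/except). Output: NJBW

Answer: NJBW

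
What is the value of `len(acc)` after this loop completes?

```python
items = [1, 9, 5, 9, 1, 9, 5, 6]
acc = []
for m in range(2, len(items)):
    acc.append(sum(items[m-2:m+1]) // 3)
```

Number of 3-element averages
`acc` takes the values: [] → [5] → [5, 7] → [5, 7, 5] → [5, 7, 5, 6] → [5, 7, 5, 6, 5] → [5, 7, 5, 6, 5, 6]
So `len(acc)` = 6

Answer: 6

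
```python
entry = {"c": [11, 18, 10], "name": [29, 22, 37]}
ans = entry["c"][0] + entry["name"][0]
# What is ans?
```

Trace:
`entry = {"c": [11, 18, 10], "name": [29, 22, 37]}` → entry = {'c': [11, 18, 10], 'name': [29, 22, 37]}
`ans = entry["c"][0] + entry["name"][0]` → ans = 40
So ans = 40

Answer: 40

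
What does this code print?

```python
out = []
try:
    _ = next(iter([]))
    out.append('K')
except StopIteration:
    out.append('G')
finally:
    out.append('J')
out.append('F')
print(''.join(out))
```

Execution trace: 'G' (except StopIteration) → 'J' (finally) → 'F' (after the try/except). Output: GJF

Answer: GJF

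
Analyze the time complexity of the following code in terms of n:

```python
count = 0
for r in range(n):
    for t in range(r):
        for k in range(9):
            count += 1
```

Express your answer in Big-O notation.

Each loop level contributes: n × n × 1. Multiplying the contributions gives O(n^2).

Answer: O(n^2)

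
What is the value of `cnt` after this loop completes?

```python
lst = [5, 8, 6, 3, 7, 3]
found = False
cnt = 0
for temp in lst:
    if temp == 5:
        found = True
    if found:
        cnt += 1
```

Count elements after first 5 in [5, 8, 6, 3, 7, 3]
`cnt` takes the values: 0 → 1 → 2 → 3 → 4 → 5 → 6

Answer: 6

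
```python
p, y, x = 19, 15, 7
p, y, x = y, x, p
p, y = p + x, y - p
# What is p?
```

Trace:
`p, y, x = 19, 15, 7` → p = 19; y = 15; x = 7
`p, y, x = y, x, p` → p = 15; y = 7; x = 19
`p, y = p + x, y - p` → p = 34; y = -8
So p = 34

Answer: 34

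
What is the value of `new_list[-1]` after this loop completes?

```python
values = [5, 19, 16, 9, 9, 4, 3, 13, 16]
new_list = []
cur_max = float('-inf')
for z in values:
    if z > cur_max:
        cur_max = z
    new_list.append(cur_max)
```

Running max ends at 19
`new_list` takes the values: [] → [5] → [5, 19] → [5, 19, 19] → [5, 19, 19, 19] → [5, 19, 19, 19, 19] → [5, 19, 19, 19, 19, 19] → [5, 19, 19, 19, 19, 19, 19] → [5, 19, 19, 19, 19, 19, 19, 19] → [5, 19, 19, 19, 19, 19, 19, 19, 19]
So `new_list[-1]` = 19

Answer: 19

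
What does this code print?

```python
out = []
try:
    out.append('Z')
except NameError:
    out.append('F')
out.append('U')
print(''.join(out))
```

Execution trace: 'Z' (try body, no exception) → 'U' (after the try/except). Output: ZU

Answer: ZU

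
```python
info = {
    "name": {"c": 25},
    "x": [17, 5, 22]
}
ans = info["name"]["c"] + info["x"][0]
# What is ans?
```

Trace:
`info = { ...` → info = {'name': {'c': 25}, 'x': [17, 5, 22]}
`ans = info["name"]["c"] + info["x"][0]` → ans = 42
So ans = 42

Answer: 42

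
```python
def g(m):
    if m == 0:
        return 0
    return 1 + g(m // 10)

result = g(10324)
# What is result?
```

Count of digits of 10324: 5

Answer: 5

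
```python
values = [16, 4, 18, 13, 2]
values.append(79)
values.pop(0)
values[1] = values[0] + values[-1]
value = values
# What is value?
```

Trace:
`values = [16, 4, 18, 13, 2]` → values = [16, 4, 18, 13, 2]
`values.append(79)` → values = [16, 4, 18, 13, 2, 79]
`values.pop(0)` → values = [4, 18, 13, 2, 79]
`values[1] = values[0] + values[-1]` → values = [4, 83, 13, 2, 79]
`value = values` → value = [4, 83, 13, 2, 79]
So value = [4, 83, 13, 2, 79]

Answer: [4, 83, 13, 2, 79]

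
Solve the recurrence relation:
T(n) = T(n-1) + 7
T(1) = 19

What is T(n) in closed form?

Unrolling: T(n) = T(1) + 7·(n-1) = 19 + 7(n-1) = 7n + 12.

Answer: T(n) = 7n + 12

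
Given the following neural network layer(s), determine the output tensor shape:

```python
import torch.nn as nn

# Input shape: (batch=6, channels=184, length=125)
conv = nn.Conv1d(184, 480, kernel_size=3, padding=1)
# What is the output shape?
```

Input: (6, 184, 125) -> Output: (6, 480, 125)

Answer: (6, 480, 125)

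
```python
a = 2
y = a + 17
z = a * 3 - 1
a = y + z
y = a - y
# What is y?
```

Trace:
`a = 2` → a = 2
`y = a + 17` → y = 19
`z = a * 3 - 1` → z = 5
`a = y + z` → a = 24
`y = a - y` → y = 5
So y = 5

Answer: 5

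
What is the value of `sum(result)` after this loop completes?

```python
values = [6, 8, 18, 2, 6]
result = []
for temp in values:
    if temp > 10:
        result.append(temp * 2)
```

Sum of doubled values > 10
`result` takes the values: [] → [36]
So `sum(result)` = 36

Answer: 36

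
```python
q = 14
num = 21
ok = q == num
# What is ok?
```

Trace:
`q = 14` → q = 14
`num = 21` → num = 21
`ok = q == num` → ok = False
So ok = False

Answer: False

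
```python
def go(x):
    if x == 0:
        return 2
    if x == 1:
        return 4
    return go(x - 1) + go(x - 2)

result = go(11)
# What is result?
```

Build up from base cases: go(0)=2, go(1)=4, go(2)=6, go(3)=10, go(4)=16, go(5)=26, go(6)=42, ..., go(11)=466

Answer: 466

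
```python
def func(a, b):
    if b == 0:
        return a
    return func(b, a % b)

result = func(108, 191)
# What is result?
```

func(108, 191) -> func(191, 108) -> func(108, 83) -> func(83, 25) -> func(25, 8) -> func(8, 1) -> func(1, 0) -> 1

Answer: 1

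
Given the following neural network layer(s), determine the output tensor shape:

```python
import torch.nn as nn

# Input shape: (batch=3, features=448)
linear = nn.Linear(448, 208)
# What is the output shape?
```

Input: (3, 448) -> Output: (3, 208)

Answer: (3, 208)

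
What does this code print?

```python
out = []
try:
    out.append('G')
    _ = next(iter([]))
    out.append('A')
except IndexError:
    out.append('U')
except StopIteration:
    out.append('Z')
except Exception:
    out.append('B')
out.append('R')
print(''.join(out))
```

Execution trace: 'G' (try body) → 'Z' (except StopIteration) → 'R' (after the try/except). Output: GZR

Answer: GZR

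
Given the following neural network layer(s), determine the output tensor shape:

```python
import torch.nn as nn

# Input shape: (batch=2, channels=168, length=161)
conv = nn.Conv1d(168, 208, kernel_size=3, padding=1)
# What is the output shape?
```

Input: (2, 168, 161) -> Output: (2, 208, 161)

Answer: (2, 208, 161)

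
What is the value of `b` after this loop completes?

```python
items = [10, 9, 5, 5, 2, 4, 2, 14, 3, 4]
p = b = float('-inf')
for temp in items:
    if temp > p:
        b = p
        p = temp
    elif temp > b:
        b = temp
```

Second largest (with repeats) in [10, 9, 5, 5, 2, 4, 2, 14, 3, 4]
`b` takes the values: -inf → 9 → 10

Answer: 10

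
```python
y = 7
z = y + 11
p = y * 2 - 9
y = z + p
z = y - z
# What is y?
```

Trace:
`y = 7` → y = 7
`z = y + 11` → z = 18
`p = y * 2 - 9` → p = 5
`y = z + p` → y = 23
`z = y - z` → z = 5
So y = 23

Answer: 23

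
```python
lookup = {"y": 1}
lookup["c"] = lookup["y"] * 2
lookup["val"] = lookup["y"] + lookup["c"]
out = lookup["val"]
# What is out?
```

Trace:
`lookup = {"y": 1}` → lookup = {'y': 1}
`lookup["c"] = lookup["y"] * 2` → lookup = {'y': 1, 'c': 2}
`lookup["val"] = lookup["y"] + lookup["c"]` → lookup = {'y': 1, 'c': 2, 'val': 3}
`out = lookup["val"]` → out = 3
So out = 3

Answer: 3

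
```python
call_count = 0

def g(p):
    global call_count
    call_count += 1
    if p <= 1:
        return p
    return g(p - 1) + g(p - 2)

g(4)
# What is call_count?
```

Calls(p) = 1 + Calls(p-1) + Calls(p-2); Calls(0)=Calls(1)=1. For p=4 this gives 9.

Answer: 9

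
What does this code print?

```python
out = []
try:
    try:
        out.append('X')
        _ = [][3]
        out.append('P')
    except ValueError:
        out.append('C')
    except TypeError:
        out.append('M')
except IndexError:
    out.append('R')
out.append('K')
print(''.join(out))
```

Execution trace: 'X' (inner try body) → 'R' (outer except IndexError) → 'K' (after the try/except). Output: XRK

Answer: XRK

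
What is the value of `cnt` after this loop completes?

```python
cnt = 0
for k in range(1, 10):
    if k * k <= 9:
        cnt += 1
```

Count numbers where k² ≤ 9
`cnt` takes the values: 0 → 1 → 2 → 3

Answer: 3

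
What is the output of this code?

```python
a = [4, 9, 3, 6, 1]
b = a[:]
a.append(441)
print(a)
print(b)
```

Key concept: slice [:] creates copy.
Step by step:
`a = [4, 9, 3, 6, 1]` → a = [4, 9, 3, 6, 1]
`b = a[:]` → b = [4, 9, 3, 6, 1]
`a.append(441)` → a = [4, 9, 3, 6, 1, 441]
`print(a)` → prints [4, 9, 3, 6, 1, 441]
`print(b)` → prints [4, 9, 3, 6, 1]

Answer:
[4, 9, 3, 6, 1, 441]
[4, 9, 3, 6, 1]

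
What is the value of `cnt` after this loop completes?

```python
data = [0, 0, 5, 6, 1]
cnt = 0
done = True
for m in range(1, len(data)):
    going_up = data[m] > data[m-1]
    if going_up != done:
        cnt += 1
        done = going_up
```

Count direction changes in [0, 0, 5, 6, 1]
`cnt` takes the values: 0 → 1 → 2 → 3

Answer: 3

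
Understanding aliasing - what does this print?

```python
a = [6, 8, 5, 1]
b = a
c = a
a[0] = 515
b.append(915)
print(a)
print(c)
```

Key concept: multiple aliases.
Step by step:
`a = [6, 8, 5, 1]` → a = [6, 8, 5, 1]
`b = a` → b = [6, 8, 5, 1] (same object as a)
`c = a` → c = [6, 8, 5, 1] (same object as a, b)
`a[0] = 515` → a = [515, 8, 5, 1] (same object as b, c); b = [515, 8, 5, 1] (same object as a, c); c = [515, 8, 5, 1] (same object as a, b)
`b.append(915)` → a = [515, 8, 5, 1, 915] (same object as b, c); b = [515, 8, 5, 1, 915] (same object as a, c); c = [515, 8, 5, 1, 915] (same object as a, b)
`print(a)` → prints [515, 8, 5, 1, 915]
`print(c)` → prints [515, 8, 5, 1, 915]

Answer:
[515, 8, 5, 1, 915]
[515, 8, 5, 1, 915]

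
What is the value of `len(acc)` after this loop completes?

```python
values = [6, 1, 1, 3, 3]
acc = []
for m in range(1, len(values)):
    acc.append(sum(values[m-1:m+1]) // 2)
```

Number of 2-element averages
`acc` takes the values: [] → [3] → [3, 1] → [3, 1, 2] → [3, 1, 2, 3]
So `len(acc)` = 4

Answer: 4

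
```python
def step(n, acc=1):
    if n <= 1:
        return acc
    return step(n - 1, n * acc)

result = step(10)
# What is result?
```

Accumulator trace (n, acc): (10, 1) -> (9, 10) -> (8, 90) -> (7, 720) -> (6, 5040) -> (5, 30240) -> (4, 151200) -> (3, 604800) -> (2, 1814400) -> (1, 3628800) -> return 3628800

Answer: 3628800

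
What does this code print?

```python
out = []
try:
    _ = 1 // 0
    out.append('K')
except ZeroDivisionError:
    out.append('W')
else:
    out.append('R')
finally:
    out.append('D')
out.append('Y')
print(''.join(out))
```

Execution trace: 'W' (except ZeroDivisionError) → 'D' (finally) → 'Y' (after the try/except). Output: WDY

Answer: WDY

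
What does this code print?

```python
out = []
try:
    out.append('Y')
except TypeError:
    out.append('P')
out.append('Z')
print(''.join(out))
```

Execution trace: 'Y' (try body, no exception) → 'Z' (after the try/except). Output: YZ

Answer: YZ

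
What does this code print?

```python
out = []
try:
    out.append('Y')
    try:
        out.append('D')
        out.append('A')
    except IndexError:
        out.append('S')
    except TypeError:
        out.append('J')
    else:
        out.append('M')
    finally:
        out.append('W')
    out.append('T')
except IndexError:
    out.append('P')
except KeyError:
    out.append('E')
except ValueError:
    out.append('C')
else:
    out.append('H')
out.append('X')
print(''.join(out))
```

Execution trace: 'Y' (try body) → 'D' (inner try body) → 'A' (inner try body, no exception) → 'M' (inner else) → 'W' (inner finally) → 'T' (try body, no exception) → 'H' (else) → 'X' (after the try/except). Output: YDAMWTHX

Answer: YDAMWTHX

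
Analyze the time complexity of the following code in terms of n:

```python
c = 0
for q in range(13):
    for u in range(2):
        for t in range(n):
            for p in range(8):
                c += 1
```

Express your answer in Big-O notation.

Each loop level contributes: 1 × 1 × n × 1. Multiplying the contributions gives O(n).

Answer: O(n)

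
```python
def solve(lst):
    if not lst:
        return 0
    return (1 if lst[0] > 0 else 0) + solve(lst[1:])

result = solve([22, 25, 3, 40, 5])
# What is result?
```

Count of positive elements in [22, 25, 3, 40, 5] = 5

Answer: 5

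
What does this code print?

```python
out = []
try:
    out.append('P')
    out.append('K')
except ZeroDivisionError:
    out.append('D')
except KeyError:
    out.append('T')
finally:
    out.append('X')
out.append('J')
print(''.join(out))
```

Execution trace: 'P' (try body) → 'K' (try body, no exception) → 'X' (finally) → 'J' (after the try/except). Output: PKXJ

Answer: PKXJ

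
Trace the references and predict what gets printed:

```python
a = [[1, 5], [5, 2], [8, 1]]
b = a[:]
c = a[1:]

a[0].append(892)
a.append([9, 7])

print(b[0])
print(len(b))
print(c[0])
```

Key concept: slice with nested mutation.
Step by step:
`a = [[1, 5], [5, 2], [8, 1]]` → a = [[1, 5], [5, 2], [8, 1]]
`b = a[:]` → b = [[1, 5], [5, 2], [8, 1]]
`c = a[1:]` → c = [[5, 2], [8, 1]]
`a[0].append(892)` → a = [[1, 5, 892], [5, 2], [8, 1]]; b = [[1, 5, 892], [5, 2], [8, 1]]
`a.append([9, 7])` → a = [[1, 5, 892], [5, 2], [8, 1], [9, 7]]
`print(b[0])` → prints [1, 5, 892]
`print(len(b))` → prints 3
`print(c[0])` → prints [5, 2]

Answer:
[1, 5, 892]
3
[5, 2]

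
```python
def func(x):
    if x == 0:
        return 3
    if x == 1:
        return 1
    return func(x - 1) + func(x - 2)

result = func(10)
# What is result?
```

Build up from base cases: func(0)=3, func(1)=1, func(2)=4, func(3)=5, func(4)=9, func(5)=14, func(6)=23, ..., func(10)=157

Answer: 157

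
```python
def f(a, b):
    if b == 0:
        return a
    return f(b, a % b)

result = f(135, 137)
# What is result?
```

f(135, 137) -> f(137, 135) -> f(135, 2) -> f(2, 1) -> f(1, 0) -> 1

Answer: 1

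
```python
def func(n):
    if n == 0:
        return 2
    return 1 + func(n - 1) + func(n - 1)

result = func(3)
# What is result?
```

func(n) = 1 + 2·func(n-1), func(0)=2. Closed form: (2+1)·2^3 - 1 = 23.

Answer: 23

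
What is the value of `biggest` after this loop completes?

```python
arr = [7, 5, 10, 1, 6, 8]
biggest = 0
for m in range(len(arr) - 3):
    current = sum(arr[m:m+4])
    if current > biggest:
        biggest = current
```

Max sum of 4-element window in [7, 5, 10, 1, 6, 8]
`biggest` takes the values: 0 → 23 → 25

Answer: 25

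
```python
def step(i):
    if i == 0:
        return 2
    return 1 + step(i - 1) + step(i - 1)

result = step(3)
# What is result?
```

step(i) = 1 + 2·step(i-1), step(0)=2. Closed form: (2+1)·2^3 - 1 = 23.

Answer: 23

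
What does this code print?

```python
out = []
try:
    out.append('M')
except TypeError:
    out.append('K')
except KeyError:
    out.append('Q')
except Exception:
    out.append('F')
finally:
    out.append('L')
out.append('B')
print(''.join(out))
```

Execution trace: 'M' (try body, no exception) → 'L' (finally) → 'B' (after the try/except). Output: MLB

Answer: MLB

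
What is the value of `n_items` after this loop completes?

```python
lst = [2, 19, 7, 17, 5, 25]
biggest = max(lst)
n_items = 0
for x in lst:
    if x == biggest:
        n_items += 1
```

Count of max value 25 in [2, 19, 7, 17, 5, 25]
`n_items` takes the values: 0 → 1

Answer: 1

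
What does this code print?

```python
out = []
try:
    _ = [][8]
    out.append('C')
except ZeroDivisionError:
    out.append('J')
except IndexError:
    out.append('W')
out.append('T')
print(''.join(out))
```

Execution trace: 'W' (except IndexError) → 'T' (after the try/except). Output: WT

Answer: WT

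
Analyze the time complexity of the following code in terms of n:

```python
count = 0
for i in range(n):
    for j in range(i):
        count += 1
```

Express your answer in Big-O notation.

Each loop level contributes: n × n. Multiplying the contributions gives O(n^2).

Answer: O(n^2)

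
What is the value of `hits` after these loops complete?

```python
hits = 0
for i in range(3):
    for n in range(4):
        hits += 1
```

3 * 4 = 12
`hits` takes the values: 0 → 1 → 2 → 3 → 4 → 5 → 6 → 7 → 8 → 9 → 10 → 11 → 12

Answer: 12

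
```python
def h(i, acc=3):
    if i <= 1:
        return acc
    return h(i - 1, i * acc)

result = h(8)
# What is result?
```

Accumulator trace (n, acc): (8, 3) -> (7, 24) -> (6, 168) -> (5, 1008) -> (4, 5040) -> (3, 20160) -> (2, 60480) -> (1, 120960) -> return 120960

Answer: 120960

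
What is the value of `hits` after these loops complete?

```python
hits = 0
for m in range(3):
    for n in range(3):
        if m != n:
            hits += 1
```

3² - 3 (exclude diagonal)
`hits` takes the values: 0 → 1 → 2 → 3 → 4 → 5 → 6

Answer: 6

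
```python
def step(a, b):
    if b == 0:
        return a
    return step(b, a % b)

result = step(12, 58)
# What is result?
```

step(12, 58) -> step(58, 12) -> step(12, 10) -> step(10, 2) -> step(2, 0) -> 2

Answer: 2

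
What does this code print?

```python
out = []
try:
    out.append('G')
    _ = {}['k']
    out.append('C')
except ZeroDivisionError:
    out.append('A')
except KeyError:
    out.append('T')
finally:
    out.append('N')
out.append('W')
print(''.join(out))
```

Execution trace: 'G' (try body) → 'T' (except KeyError) → 'N' (finally) → 'W' (after the try/except). Output: GTNW

Answer: GTNW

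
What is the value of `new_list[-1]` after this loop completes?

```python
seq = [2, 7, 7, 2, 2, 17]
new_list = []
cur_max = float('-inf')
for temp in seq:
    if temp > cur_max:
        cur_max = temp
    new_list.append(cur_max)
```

Running max ends at 17
`new_list` takes the values: [] → [2] → [2, 7] → [2, 7, 7] → [2, 7, 7, 7] → [2, 7, 7, 7, 7] → [2, 7, 7, 7, 7, 17]
So `new_list[-1]` = 17

Answer: 17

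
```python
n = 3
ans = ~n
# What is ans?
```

Trace:
`n = 3` → n = 3
`ans = ~n` → ans = -4
So ans = -4

Answer: -4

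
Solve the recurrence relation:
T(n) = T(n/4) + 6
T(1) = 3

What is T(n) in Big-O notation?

Each step divides n by 4 and adds 6. After log_4(n) steps we reach T(1)=3. So T(n) = 6·log_4(n) + 3 = O(log n).

Answer: O(log n)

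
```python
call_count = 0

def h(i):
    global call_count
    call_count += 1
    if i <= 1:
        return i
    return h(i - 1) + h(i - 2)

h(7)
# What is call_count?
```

Calls(i) = 1 + Calls(i-1) + Calls(i-2); Calls(0)=Calls(1)=1. For i=7 this gives 41.

Answer: 41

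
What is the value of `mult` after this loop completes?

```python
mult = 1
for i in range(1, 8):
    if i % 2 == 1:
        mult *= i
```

Product of odd numbers 1 to 7
`mult` takes the values: 1 → 3 → 15 → 105

Answer: 105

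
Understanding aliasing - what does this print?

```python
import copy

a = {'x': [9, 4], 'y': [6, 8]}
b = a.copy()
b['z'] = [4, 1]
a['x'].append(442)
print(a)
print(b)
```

Key concept: shallow copy of dict with mutable values.
Step by step:
`a = {'x': [9, 4], 'y': [6, 8]}` → a = {'x': [9, 4], 'y': [6, 8]}
`b = a.copy()` → b = {'x': [9, 4], 'y': [6, 8]}
`b['z'] = [4, 1]` → b = {'x': [9, 4], 'y': [6, 8], 'z': [4, 1]}
`a['x'].append(442)` → a = {'x': [9, 4, 442], 'y': [6, 8]}; b = {'x': [9, 4, 442], 'y': [6, 8], 'z': [4, 1]}
`print(a)` → prints {'x': [9, 4, 442], 'y': [6, 8]}
`print(b)` → prints {'x': [9, 4, 442], 'y': [6, 8], 'z': [4, 1]}

Answer:
{'x': [9, 4, 442], 'y': [6, 8]}
{'x': [9, 4, 442], 'y': [6, 8], 'z': [4, 1]}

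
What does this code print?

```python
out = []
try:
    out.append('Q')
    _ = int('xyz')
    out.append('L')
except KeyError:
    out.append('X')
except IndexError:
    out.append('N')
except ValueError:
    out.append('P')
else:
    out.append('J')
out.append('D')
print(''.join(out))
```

Execution trace: 'Q' (try body) → 'P' (except ValueError) → 'D' (after the try/except). Output: QPD

Answer: QPD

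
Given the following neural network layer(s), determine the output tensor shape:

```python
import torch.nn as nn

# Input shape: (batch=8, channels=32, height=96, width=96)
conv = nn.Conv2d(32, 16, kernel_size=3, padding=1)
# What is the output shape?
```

Input: (8, 32, 96, 96) -> Output: (8, 16, 96, 96)

Answer: (8, 16, 96, 96)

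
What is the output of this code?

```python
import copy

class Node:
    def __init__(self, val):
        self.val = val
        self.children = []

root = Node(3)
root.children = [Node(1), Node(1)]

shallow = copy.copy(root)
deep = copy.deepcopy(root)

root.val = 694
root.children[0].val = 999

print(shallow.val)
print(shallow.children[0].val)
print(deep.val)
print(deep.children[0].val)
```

Key concept: deep copy with custom objects.
Step by step:
`root = Node(3)` → root = Node(val=3, children=[])
`root.children = [Node(1), Node(1)]` → root = Node(val=3, children=[Node(val=1, children=[]), Node(val=1, children=[])])
`shallow = copy.copy(root)` → shallow = Node(val=3, children=[Node(val=1, children=[]), Node(val=1, children=[])])
`deep = copy.deepcopy(root)` → deep = Node(val=3, children=[Node(val=1, children=[]), Node(val=1, children=[])])
`root.val = 694` → root = Node(val=694, children=[Node(val=1, children=[]), Node(val=1, children=[])])
`root.children[0].val = 999` → root = Node(val=694, children=[Node(val=999, children=[]), Node(val=1, children=[])]); shallow = Node(val=3, children=[Node(val=999, children=[]), Node(val=1, children=[])])
`print(shallow.val)` → prints 3
`print(shallow.children[0].val)` → prints 999
`print(deep.val)` → prints 3
`print(deep.children[0].val)` → prints 1

Answer:
3
999
3
1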